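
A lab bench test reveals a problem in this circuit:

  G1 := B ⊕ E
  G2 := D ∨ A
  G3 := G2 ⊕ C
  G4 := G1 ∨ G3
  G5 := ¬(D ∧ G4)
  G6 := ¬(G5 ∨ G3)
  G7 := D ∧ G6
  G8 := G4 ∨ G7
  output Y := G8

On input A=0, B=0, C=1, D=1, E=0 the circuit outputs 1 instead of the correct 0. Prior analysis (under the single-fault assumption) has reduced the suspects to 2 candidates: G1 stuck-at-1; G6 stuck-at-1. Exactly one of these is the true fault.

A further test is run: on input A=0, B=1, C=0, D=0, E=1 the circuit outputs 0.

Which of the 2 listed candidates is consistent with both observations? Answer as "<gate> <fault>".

Evaluate each candidate on input A=0, B=1, C=0, D=0, E=1:
  G1 stuck-at-1: G1=1 [stuck-at-1], G2=0, G3=0, G4=1, G5=1, G6=0, G7=0, G8=1 → 1 — eliminated
  G6 stuck-at-1: G1=0, G2=0, G3=0, G4=0, G5=1, G6=1 [stuck-at-1], G7=0, G8=0 → 0 — matches
Only G6 stuck-at-1 reproduces the observed 0.

G6 stuck-at-1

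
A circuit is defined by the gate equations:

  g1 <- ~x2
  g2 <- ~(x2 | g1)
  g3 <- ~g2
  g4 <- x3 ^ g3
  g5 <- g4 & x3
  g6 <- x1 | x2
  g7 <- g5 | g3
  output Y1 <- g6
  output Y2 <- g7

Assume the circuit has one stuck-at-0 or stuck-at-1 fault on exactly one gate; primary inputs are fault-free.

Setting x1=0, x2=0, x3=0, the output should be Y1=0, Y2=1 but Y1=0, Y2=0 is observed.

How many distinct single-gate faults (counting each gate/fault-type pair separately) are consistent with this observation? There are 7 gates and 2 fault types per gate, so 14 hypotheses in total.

4

Fault-free: g1=1, g2=0, g3=1, g4=1, g5=0, g6=0, g7=1 → Y1=0, Y2=1. Observed Y1=0, Y2=0.
  g1 stuck-at-0: output Y1=0, Y2=0 ✓
  g1 stuck-at-1: output Y1=0, Y2=1 ✗
  g2 stuck-at-0: output Y1=0, Y2=1 ✗
  g2 stuck-at-1: output Y1=0, Y2=0 ✓
  g3 stuck-at-0: output Y1=0, Y2=0 ✓
  g3 stuck-at-1: output Y1=0, Y2=1 ✗
  g4 stuck-at-0: output Y1=0, Y2=1 ✗
  g4 stuck-at-1: output Y1=0, Y2=1 ✗
  g5 stuck-at-0: output Y1=0, Y2=1 ✗
  g5 stuck-at-1: output Y1=0, Y2=1 ✗
  g6 stuck-at-0: output Y1=0, Y2=1 ✗
  g6 stuck-at-1: output Y1=1, Y2=1 ✗
  g7 stuck-at-0: output Y1=0, Y2=0 ✓
  g7 stuck-at-1: output Y1=0, Y2=1 ✗
Consistent faults: {g1 stuck-at-0, g2 stuck-at-1, g3 stuck-at-0, g7 stuck-at-0} — 4 in all.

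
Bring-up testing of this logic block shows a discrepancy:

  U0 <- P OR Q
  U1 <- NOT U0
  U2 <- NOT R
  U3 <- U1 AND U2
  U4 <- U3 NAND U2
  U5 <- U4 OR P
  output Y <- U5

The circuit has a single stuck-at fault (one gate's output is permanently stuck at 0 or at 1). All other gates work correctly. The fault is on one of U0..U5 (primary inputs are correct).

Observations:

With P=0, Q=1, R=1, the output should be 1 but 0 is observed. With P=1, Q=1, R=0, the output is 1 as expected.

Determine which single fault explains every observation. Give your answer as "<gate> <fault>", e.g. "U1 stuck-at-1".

U4 stuck-at-0

Fault-free values for test 1 (P=0, Q=1, R=1): U0=1, U1=0, U2=0, U3=0, U4=1, U5=1, giving Y=1. Observed 0.
Test 1: faults giving observed 0 are {U4 stuck-at-0, U5 stuck-at-0}.
Test 2 (P=1, Q=1, R=0): fault-free U0=1, U1=0, U2=1, U3=0, U4=1, U5=1 → 1; observed 1. Eliminates U5 stuck-at-0.
Only U4 stuck-at-0 is consistent with every test.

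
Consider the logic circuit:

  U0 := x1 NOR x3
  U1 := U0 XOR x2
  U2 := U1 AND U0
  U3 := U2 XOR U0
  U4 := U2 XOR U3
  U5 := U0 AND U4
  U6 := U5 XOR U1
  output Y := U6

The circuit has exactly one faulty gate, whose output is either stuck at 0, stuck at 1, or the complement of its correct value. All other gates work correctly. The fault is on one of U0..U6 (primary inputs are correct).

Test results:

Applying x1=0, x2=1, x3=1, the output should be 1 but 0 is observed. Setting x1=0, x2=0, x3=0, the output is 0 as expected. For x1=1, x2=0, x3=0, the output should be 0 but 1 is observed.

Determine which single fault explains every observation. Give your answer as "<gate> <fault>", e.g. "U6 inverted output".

U5 stuck-at-1

Fault-free values for test 1 (x1=0, x2=1, x3=1): U0=0, U1=1, U2=0, U3=0, U4=0, U5=0, U6=1, giving Y=1. Observed 0.
Test 1: faults giving observed 0 are {U1 stuck-at-0, U1 inverted output, U5 stuck-at-1, U5 inverted output, U6 stuck-at-0, U6 inverted output}.
Test 2 (x1=0, x2=0, x3=0): fault-free U0=1, U1=1, U2=1, U3=0, U4=1, U5=1, U6=0 → 0; observed 0. Eliminates U1 stuck-at-0, U1 inverted output, U5 inverted output, U6 inverted output.
Test 3 (x1=1, x2=0, x3=0): fault-free U0=0, U1=0, U2=0, U3=0, U4=0, U5=0, U6=0 → 0; observed 1. Eliminates U6 stuck-at-0.
Only U5 stuck-at-1 is consistent with every test.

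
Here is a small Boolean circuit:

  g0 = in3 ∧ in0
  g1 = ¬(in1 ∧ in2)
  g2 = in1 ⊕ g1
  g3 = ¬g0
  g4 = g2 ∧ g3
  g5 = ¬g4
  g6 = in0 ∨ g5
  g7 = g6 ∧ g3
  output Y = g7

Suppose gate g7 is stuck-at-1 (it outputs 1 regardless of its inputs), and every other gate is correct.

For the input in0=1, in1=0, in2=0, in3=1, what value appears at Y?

1

Propagate with g7 forced: g0=1, g1=1, g2=1, g3=0, g4=0, g5=1, g6=1, g7=1 [stuck-at-1].
So Y = 1. (Without the fault it would be 0.)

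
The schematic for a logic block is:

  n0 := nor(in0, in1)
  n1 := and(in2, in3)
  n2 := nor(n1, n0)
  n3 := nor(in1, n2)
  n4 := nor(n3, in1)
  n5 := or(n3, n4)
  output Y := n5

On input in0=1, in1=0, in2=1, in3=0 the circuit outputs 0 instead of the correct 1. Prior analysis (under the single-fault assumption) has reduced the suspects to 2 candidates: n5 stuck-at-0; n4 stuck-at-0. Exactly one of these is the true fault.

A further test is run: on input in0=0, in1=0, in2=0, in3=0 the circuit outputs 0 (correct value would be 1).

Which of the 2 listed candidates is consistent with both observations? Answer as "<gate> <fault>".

n5 stuck-at-0

Evaluate each candidate on input in0=0, in1=0, in2=0, in3=0:
  n5 stuck-at-0: n0=1, n1=0, n2=0, n3=1, n4=0, n5=0 [stuck-at-0] → 0 — matches
  n4 stuck-at-0: n0=1, n1=0, n2=0, n3=1, n4=0 [stuck-at-0], n5=1 → 1 — eliminated
Only n5 stuck-at-0 reproduces the observed 0.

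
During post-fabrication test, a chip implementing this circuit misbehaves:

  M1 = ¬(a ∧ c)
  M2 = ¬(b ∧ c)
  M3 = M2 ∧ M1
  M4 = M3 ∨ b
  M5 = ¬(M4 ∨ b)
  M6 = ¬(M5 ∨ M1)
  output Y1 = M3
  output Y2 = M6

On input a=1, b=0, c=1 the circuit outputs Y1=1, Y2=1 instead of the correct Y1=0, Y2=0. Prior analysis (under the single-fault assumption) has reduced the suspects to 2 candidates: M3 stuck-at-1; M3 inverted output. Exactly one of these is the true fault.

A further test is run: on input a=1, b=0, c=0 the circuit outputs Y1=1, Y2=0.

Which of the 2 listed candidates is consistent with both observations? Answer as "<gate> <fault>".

M3 stuck-at-1

Evaluate each candidate on input a=1, b=0, c=0:
  M3 stuck-at-1: M1=1, M2=1, M3=1 [stuck-at-1], M4=1, M5=0, M6=0 → Y1=1, Y2=0 — matches
  M3 inverted output: M1=1, M2=1, M3=0 [inverted output], M4=0, M5=1, M6=0 → Y1=0, Y2=0 — eliminated
Only M3 stuck-at-1 reproduces the observed Y1=1, Y2=0.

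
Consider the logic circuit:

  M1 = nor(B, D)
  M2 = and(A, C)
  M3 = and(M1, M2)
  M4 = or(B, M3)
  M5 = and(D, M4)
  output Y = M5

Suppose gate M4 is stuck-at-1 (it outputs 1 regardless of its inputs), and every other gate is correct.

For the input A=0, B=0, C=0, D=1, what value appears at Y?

1

Propagate with M4 forced: M1=0, M2=0, M3=0, M4=1 [stuck-at-1], M5=1.
So Y = 1. (Without the fault it would be 0.)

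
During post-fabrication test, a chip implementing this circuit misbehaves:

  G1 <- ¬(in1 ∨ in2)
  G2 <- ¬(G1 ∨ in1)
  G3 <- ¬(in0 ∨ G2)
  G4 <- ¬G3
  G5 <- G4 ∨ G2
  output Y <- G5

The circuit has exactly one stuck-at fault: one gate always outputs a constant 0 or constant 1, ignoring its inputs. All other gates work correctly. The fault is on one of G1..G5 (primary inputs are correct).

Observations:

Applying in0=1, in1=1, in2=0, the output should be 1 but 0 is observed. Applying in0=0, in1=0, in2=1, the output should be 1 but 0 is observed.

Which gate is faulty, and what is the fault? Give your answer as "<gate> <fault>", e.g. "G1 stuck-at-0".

G5 stuck-at-0

Fault-free values for test 1 (in0=1, in1=1, in2=0): G1=0, G2=0, G3=0, G4=1, G5=1, giving Y=1. Observed 0.
Test 1: faults giving observed 0 are {G3 stuck-at-1, G4 stuck-at-0, G5 stuck-at-0}.
Test 2 (in0=0, in1=0, in2=1): fault-free G1=0, G2=1, G3=0, G4=1, G5=1 → 1; observed 0. Eliminates G3 stuck-at-1, G4 stuck-at-0.
Only G5 stuck-at-0 is consistent with every test.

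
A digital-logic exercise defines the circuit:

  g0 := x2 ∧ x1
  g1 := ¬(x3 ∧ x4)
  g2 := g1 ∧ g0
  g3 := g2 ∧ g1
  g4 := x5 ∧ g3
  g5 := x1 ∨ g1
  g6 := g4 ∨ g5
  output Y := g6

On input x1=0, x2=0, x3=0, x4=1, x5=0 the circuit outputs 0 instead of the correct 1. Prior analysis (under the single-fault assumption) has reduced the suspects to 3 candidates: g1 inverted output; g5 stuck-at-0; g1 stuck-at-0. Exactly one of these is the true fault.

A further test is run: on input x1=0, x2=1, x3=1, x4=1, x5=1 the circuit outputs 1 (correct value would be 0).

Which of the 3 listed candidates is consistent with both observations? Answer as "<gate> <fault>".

g1 inverted output

Evaluate each candidate on input x1=0, x2=1, x3=1, x4=1, x5=1:
  g1 inverted output: g0=0, g1=1 [inverted output], g2=0, g3=0, g4=0, g5=1, g6=1 → 1 — matches
  g5 stuck-at-0: g0=0, g1=0, g2=0, g3=0, g4=0, g5=0 [stuck-at-0], g6=0 → 0 — eliminated
  g1 stuck-at-0: g0=0, g1=0 [stuck-at-0], g2=0, g3=0, g4=0, g5=0, g6=0 → 0 — eliminated
Only g1 inverted output reproduces the observed 1.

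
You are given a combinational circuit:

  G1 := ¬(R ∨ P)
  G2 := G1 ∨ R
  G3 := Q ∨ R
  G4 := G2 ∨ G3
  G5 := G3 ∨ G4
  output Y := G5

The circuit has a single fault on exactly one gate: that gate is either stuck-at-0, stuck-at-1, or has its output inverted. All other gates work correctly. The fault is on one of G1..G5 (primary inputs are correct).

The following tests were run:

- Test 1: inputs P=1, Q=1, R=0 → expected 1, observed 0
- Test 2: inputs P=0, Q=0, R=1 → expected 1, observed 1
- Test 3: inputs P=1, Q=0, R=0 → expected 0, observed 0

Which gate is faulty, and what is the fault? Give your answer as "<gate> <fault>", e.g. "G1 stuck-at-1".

Fault-free values for test 1 (P=1, Q=1, R=0): G1=0, G2=0, G3=1, G4=1, G5=1, giving Y=1. Observed 0.
Test 1: faults giving observed 0 are {G3 stuck-at-0, G3 inverted output, G5 stuck-at-0, G5 inverted output}.
Test 2 (P=0, Q=0, R=1): fault-free G1=0, G2=1, G3=1, G4=1, G5=1 → 1; observed 1. Eliminates G5 stuck-at-0, G5 inverted output.
Test 3 (P=1, Q=0, R=0): fault-free G1=0, G2=0, G3=0, G4=0, G5=0 → 0; observed 0. Eliminates G3 inverted output.
Only G3 stuck-at-0 is consistent with every test.

G3 stuck-at-0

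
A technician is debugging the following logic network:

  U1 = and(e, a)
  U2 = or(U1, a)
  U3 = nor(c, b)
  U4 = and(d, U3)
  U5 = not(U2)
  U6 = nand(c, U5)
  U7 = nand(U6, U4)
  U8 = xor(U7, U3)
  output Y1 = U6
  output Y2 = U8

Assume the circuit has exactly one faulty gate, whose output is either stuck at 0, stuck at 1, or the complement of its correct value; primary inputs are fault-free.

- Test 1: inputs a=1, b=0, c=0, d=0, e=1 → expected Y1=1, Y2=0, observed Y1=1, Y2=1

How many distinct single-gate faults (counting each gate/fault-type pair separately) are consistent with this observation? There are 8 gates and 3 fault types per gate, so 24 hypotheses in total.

8

Fault-free: U1=1, U2=1, U3=1, U4=0, U5=0, U6=1, U7=1, U8=0 → Y1=1, Y2=0. Observed Y1=1, Y2=1.
  U1: none of the 3 fault types match ✗
  U2: none of the 3 fault types match ✗
  U3: stuck-at-0, inverted output ✓; others ✗
  U4: stuck-at-1, inverted output ✓; others ✗
  U5: none of the 3 fault types match ✗
  U6: none of the 3 fault types match ✗
  U7: stuck-at-0, inverted output ✓; others ✗
  U8: stuck-at-1, inverted output ✓; others ✗
Consistent faults: {U3 stuck-at-0, U3 inverted output, U4 stuck-at-1, U4 inverted output, U7 stuck-at-0, U7 inverted output, U8 stuck-at-1, U8 inverted output} — 8 in all.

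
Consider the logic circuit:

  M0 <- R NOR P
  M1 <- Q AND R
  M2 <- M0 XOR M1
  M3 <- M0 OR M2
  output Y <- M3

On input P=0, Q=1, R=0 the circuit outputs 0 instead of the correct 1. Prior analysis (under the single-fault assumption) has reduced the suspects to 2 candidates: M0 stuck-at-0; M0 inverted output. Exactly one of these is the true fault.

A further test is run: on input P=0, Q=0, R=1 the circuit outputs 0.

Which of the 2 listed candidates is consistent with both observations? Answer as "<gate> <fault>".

M0 stuck-at-0

Evaluate each candidate on input P=0, Q=0, R=1:
  M0 stuck-at-0: M0=0 [stuck-at-0], M1=0, M2=0, M3=0 → 0 — matches
  M0 inverted output: M0=1 [inverted output], M1=0, M2=1, M3=1 → 1 — eliminated
Only M0 stuck-at-0 reproduces the observed 0.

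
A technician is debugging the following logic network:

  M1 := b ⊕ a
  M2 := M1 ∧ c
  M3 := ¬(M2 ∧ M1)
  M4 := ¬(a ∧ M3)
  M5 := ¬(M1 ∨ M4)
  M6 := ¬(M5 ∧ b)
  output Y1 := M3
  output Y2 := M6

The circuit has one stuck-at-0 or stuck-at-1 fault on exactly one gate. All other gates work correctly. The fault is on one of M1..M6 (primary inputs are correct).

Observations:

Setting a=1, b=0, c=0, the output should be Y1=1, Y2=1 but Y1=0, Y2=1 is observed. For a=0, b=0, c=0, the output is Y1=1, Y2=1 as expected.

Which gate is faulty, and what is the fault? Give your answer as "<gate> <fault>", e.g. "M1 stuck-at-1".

M2 stuck-at-1

Fault-free values for test 1 (a=1, b=0, c=0): M1=1, M2=0, M3=1, M4=0, M5=0, M6=1, giving Y1=1, Y2=1. Observed Y1=0, Y2=1.
Test 1: faults giving observed Y1=0, Y2=1 are {M2 stuck-at-1, M3 stuck-at-0}.
Test 2 (a=0, b=0, c=0): fault-free M1=0, M2=0, M3=1, M4=1, M5=0, M6=1 → Y1=1, Y2=1; observed Y1=1, Y2=1. Eliminates M3 stuck-at-0.
Only M2 stuck-at-1 is consistent with every test.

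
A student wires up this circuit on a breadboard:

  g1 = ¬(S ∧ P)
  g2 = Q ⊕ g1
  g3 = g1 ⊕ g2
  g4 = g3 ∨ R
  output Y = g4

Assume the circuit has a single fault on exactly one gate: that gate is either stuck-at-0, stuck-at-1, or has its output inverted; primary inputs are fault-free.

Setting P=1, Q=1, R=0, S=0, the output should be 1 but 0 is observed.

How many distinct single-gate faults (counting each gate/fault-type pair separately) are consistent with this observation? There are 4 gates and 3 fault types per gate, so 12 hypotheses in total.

Fault-free: g1=1, g2=0, g3=1, g4=1 → 1. Observed 0.
  g1 stuck-at-0: output 1 ✗
  g1 stuck-at-1: output 1 ✗
  g1 inverted output: output 1 ✗
  g2 stuck-at-0: output 1 ✗
  g2 stuck-at-1: output 0 ✓
  g2 inverted output: output 0 ✓
  g3 stuck-at-0: output 0 ✓
  g3 stuck-at-1: output 1 ✗
  g3 inverted output: output 0 ✓
  g4 stuck-at-0: output 0 ✓
  g4 stuck-at-1: output 1 ✗
  g4 inverted output: output 0 ✓
Consistent faults: {g2 stuck-at-1, g2 inverted output, g3 stuck-at-0, g3 inverted output, g4 stuck-at-0, g4 inverted output} — 6 in all.

6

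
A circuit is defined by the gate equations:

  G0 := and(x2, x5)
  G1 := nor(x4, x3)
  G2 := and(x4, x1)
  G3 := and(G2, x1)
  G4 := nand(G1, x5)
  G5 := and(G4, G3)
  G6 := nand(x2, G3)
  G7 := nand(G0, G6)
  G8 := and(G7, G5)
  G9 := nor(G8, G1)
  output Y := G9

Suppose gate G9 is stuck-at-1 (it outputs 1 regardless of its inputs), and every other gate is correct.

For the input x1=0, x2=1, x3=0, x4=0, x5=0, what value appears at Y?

Propagate with G9 forced: G0=0, G1=1, G2=0, G3=0, G4=1, G5=0, G6=1, G7=1, G8=0, G9=1 [stuck-at-1].
So Y = 1. (Without the fault it would be 0.)

1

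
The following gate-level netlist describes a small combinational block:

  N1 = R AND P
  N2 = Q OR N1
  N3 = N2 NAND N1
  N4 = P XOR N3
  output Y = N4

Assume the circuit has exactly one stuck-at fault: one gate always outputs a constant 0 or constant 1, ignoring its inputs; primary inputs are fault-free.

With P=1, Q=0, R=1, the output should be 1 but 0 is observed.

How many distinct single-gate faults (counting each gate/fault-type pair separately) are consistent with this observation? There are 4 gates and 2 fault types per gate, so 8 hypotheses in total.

Fault-free: N1=1, N2=1, N3=0, N4=1 → 1. Observed 0.
  N1 stuck-at-0: output 0 ✓
  N1 stuck-at-1: output 1 ✗
  N2 stuck-at-0: output 0 ✓
  N2 stuck-at-1: output 1 ✗
  N3 stuck-at-0: output 1 ✗
  N3 stuck-at-1: output 0 ✓
  N4 stuck-at-0: output 0 ✓
  N4 stuck-at-1: output 1 ✗
Consistent faults: {N1 stuck-at-0, N2 stuck-at-0, N3 stuck-at-1, N4 stuck-at-0} — 4 in all.

4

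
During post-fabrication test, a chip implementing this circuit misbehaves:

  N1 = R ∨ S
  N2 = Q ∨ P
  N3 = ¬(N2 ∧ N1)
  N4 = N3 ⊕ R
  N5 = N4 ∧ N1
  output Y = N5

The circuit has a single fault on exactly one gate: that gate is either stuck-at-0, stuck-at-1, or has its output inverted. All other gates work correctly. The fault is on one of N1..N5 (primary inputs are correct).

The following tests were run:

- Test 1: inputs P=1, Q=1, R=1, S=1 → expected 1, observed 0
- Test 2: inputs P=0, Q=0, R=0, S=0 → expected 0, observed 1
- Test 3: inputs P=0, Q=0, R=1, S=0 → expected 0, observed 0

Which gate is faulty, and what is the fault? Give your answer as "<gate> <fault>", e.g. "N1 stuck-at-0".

Fault-free values for test 1 (P=1, Q=1, R=1, S=1): N1=1, N2=1, N3=0, N4=1, N5=1, giving Y=1. Observed 0.
Test 1: faults giving observed 0 are {N1 stuck-at-0, N1 inverted output, N2 stuck-at-0, N2 inverted output, N3 stuck-at-1, N3 inverted output, N4 stuck-at-0, N4 inverted output, N5 stuck-at-0, N5 inverted output}.
Test 2 (P=0, Q=0, R=0, S=0): fault-free N1=0, N2=0, N3=1, N4=1, N5=0 → 0; observed 1. Eliminates N1 stuck-at-0, N2 stuck-at-0, N2 inverted output, N3 stuck-at-1, N3 inverted output, N4 stuck-at-0, N4 inverted output, N5 stuck-at-0.
Test 3 (P=0, Q=0, R=1, S=0): fault-free N1=1, N2=0, N3=1, N4=0, N5=0 → 0; observed 0. Eliminates N5 inverted output.
Only N1 inverted output is consistent with every test.

N1 inverted output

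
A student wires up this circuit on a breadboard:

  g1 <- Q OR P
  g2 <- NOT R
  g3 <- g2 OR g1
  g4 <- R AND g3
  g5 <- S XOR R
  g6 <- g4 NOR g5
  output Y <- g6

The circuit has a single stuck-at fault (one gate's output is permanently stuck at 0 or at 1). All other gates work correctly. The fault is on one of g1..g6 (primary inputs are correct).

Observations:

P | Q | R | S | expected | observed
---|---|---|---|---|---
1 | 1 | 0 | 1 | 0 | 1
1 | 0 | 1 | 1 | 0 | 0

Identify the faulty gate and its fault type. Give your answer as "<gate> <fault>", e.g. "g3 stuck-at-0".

g5 stuck-at-0

Fault-free values for test 1 (P=1, Q=1, R=0, S=1): g1=1, g2=1, g3=1, g4=0, g5=1, g6=0, giving Y=0. Observed 1.
Test 1: faults giving observed 1 are {g5 stuck-at-0, g6 stuck-at-1}.
Test 2 (P=1, Q=0, R=1, S=1): fault-free g1=1, g2=0, g3=1, g4=1, g5=0, g6=0 → 0; observed 0. Eliminates g6 stuck-at-1.
Only g5 stuck-at-0 is consistent with every test.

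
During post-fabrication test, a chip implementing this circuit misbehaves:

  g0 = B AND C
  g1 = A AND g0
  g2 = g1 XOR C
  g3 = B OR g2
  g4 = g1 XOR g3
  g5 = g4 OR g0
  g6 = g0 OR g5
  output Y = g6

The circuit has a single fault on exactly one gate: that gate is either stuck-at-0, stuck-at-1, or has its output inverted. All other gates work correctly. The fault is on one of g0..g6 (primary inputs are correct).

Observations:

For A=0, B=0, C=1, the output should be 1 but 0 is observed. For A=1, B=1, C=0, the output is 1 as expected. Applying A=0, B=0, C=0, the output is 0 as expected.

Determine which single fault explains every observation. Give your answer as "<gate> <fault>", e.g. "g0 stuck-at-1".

Fault-free values for test 1 (A=0, B=0, C=1): g0=0, g1=0, g2=1, g3=1, g4=1, g5=1, g6=1, giving Y=1. Observed 0.
Test 1: faults giving observed 0 are {g2 stuck-at-0, g2 inverted output, g3 stuck-at-0, g3 inverted output, g4 stuck-at-0, g4 inverted output, g5 stuck-at-0, g5 inverted output, g6 stuck-at-0, g6 inverted output}.
Test 2 (A=1, B=1, C=0): fault-free g0=0, g1=0, g2=0, g3=1, g4=1, g5=1, g6=1 → 1; observed 1. Eliminates g3 stuck-at-0, g3 inverted output, g4 stuck-at-0, g4 inverted output, g5 stuck-at-0, g5 inverted output, g6 stuck-at-0, g6 inverted output.
Test 3 (A=0, B=0, C=0): fault-free g0=0, g1=0, g2=0, g3=0, g4=0, g5=0, g6=0 → 0; observed 0. Eliminates g2 inverted output.
Only g2 stuck-at-0 is consistent with every test.

g2 stuck-at-0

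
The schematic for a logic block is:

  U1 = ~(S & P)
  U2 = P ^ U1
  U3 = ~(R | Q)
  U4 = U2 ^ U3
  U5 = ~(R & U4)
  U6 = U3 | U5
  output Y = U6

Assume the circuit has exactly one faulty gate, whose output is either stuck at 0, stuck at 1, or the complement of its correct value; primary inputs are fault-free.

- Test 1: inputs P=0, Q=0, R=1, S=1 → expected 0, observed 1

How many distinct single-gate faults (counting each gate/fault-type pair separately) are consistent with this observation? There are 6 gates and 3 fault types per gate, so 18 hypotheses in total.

12

Fault-free: U1=1, U2=1, U3=0, U4=1, U5=0, U6=0 → 0. Observed 1.
  U1: stuck-at-0, inverted output ✓; others ✗
  U2: stuck-at-0, inverted output ✓; others ✗
  U3: stuck-at-1, inverted output ✓; others ✗
  U4: stuck-at-0, inverted output ✓; others ✗
  U5: stuck-at-1, inverted output ✓; others ✗
  U6: stuck-at-1, inverted output ✓; others ✗
Consistent faults: {U1 stuck-at-0, U1 inverted output, U2 stuck-at-0, U2 inverted output, U3 stuck-at-1, U3 inverted output, U4 stuck-at-0, U4 inverted output, U5 stuck-at-1, U5 inverted output, U6 stuck-at-1, U6 inverted output} — 12 in all.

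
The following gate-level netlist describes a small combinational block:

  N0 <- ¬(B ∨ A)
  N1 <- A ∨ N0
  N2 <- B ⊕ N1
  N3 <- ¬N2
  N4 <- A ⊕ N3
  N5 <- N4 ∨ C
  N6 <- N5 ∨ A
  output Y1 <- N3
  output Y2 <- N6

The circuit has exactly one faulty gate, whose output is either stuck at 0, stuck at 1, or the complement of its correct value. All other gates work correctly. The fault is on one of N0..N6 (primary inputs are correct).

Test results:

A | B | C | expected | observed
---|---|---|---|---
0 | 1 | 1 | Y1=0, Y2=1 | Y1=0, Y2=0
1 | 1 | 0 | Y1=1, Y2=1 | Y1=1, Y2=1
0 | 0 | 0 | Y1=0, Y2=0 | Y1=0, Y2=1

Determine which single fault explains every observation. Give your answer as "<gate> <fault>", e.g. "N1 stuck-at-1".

Fault-free values for test 1 (A=0, B=1, C=1): N0=0, N1=0, N2=1, N3=0, N4=0, N5=1, N6=1, giving Y1=0, Y2=1. Observed Y1=0, Y2=0.
Test 1: faults giving observed Y1=0, Y2=0 are {N5 stuck-at-0, N5 inverted output, N6 stuck-at-0, N6 inverted output}.
Test 2 (A=1, B=1, C=0): fault-free N0=0, N1=1, N2=0, N3=1, N4=0, N5=0, N6=1 → Y1=1, Y2=1; observed Y1=1, Y2=1. Eliminates N6 stuck-at-0, N6 inverted output.
Test 3 (A=0, B=0, C=0): fault-free N0=1, N1=1, N2=1, N3=0, N4=0, N5=0, N6=0 → Y1=0, Y2=0; observed Y1=0, Y2=1. Eliminates N5 stuck-at-0.
Only N5 inverted output is consistent with every test.

N5 inverted output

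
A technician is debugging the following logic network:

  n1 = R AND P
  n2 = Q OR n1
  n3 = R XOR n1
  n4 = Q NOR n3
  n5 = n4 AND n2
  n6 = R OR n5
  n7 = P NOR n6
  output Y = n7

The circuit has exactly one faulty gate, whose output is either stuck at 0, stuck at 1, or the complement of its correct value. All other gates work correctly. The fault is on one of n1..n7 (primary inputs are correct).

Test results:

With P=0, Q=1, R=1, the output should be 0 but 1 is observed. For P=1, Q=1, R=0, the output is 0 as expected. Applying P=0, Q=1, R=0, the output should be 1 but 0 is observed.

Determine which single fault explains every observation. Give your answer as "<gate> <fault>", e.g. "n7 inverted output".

Fault-free values for test 1 (P=0, Q=1, R=1): n1=0, n2=1, n3=1, n4=0, n5=0, n6=1, n7=0, giving Y=0. Observed 1.
Test 1: faults giving observed 1 are {n6 stuck-at-0, n6 inverted output, n7 stuck-at-1, n7 inverted output}.
Test 2 (P=1, Q=1, R=0): fault-free n1=0, n2=1, n3=0, n4=0, n5=0, n6=0, n7=0 → 0; observed 0. Eliminates n7 stuck-at-1, n7 inverted output.
Test 3 (P=0, Q=1, R=0): fault-free n1=0, n2=1, n3=0, n4=0, n5=0, n6=0, n7=1 → 1; observed 0. Eliminates n6 stuck-at-0.
Only n6 inverted output is consistent with every test.

n6 inverted output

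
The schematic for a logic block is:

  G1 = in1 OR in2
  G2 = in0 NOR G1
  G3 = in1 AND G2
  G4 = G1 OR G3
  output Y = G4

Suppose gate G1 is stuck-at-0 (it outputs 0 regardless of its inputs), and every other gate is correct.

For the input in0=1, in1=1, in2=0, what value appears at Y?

0

Propagate with G1 forced: G1=0 [stuck-at-0], G2=0, G3=0, G4=0.
So Y = 0. (Without the fault it would be 1.)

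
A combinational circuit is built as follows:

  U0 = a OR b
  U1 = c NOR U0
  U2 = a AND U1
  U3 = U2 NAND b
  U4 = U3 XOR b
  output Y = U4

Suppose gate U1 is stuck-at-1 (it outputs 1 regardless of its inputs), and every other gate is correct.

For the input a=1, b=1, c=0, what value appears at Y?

Propagate with U1 forced: U0=1, U1=1 [stuck-at-1], U2=1, U3=0, U4=1.
So Y = 1. (Without the fault it would be 0.)

1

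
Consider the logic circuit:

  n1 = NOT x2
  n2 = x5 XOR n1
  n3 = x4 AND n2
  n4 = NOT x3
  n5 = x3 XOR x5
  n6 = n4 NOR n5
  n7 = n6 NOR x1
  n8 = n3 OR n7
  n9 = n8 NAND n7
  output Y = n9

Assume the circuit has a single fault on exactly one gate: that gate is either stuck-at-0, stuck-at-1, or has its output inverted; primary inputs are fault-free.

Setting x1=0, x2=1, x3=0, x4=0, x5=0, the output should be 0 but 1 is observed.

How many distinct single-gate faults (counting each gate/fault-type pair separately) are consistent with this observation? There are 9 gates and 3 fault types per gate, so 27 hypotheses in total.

10

Fault-free: n1=0, n2=0, n3=0, n4=1, n5=0, n6=0, n7=1, n8=1, n9=0 → 0. Observed 1.
  n1: none of the 3 fault types match ✗
  n2: none of the 3 fault types match ✗
  n3: none of the 3 fault types match ✗
  n4: stuck-at-0, inverted output ✓; others ✗
  n5: none of the 3 fault types match ✗
  n6: stuck-at-1, inverted output ✓; others ✗
  n7: stuck-at-0, inverted output ✓; others ✗
  n8: stuck-at-0, inverted output ✓; others ✗
  n9: stuck-at-1, inverted output ✓; others ✗
Consistent faults: {n4 stuck-at-0, n4 inverted output, n6 stuck-at-1, n6 inverted output, n7 stuck-at-0, n7 inverted output, n8 stuck-at-0, n8 inverted output, n9 stuck-at-1, n9 inverted output} — 10 in all.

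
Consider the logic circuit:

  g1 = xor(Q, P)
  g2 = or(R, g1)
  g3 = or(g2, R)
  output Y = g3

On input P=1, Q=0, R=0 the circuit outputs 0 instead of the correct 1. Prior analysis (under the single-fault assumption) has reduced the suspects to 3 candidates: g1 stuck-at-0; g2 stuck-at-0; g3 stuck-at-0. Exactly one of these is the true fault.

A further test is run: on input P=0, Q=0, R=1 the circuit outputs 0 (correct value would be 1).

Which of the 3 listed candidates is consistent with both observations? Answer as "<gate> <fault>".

g3 stuck-at-0

Evaluate each candidate on input P=0, Q=0, R=1:
  g1 stuck-at-0: g1=0 [stuck-at-0], g2=1, g3=1 → 1 — eliminated
  g2 stuck-at-0: g1=0, g2=0 [stuck-at-0], g3=1 → 1 — eliminated
  g3 stuck-at-0: g1=0, g2=1, g3=0 [stuck-at-0] → 0 — matches
Only g3 stuck-at-0 reproduces the observed 0.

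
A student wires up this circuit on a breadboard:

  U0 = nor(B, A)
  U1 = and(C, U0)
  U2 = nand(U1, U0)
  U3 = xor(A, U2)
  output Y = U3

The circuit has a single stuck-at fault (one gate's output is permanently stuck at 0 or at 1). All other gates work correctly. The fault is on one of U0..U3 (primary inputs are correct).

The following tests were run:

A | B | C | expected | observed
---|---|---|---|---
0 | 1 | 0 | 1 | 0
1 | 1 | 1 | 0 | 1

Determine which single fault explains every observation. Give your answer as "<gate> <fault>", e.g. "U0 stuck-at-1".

U2 stuck-at-0

Fault-free values for test 1 (A=0, B=1, C=0): U0=0, U1=0, U2=1, U3=1, giving Y=1. Observed 0.
Test 1: faults giving observed 0 are {U2 stuck-at-0, U3 stuck-at-0}.
Test 2 (A=1, B=1, C=1): fault-free U0=0, U1=0, U2=1, U3=0 → 0; observed 1. Eliminates U3 stuck-at-0.
Only U2 stuck-at-0 is consistent with every test.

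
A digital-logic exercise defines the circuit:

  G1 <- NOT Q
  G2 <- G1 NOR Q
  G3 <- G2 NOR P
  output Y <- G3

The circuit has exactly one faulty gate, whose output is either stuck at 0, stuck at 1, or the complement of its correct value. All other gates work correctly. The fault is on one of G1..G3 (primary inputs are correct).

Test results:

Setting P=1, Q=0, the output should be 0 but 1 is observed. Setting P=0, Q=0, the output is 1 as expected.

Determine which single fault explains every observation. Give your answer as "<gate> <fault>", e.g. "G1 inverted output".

G3 stuck-at-1

Fault-free values for test 1 (P=1, Q=0): G1=1, G2=0, G3=0, giving Y=0. Observed 1.
Test 1: faults giving observed 1 are {G3 stuck-at-1, G3 inverted output}.
Test 2 (P=0, Q=0): fault-free G1=1, G2=0, G3=1 → 1; observed 1. Eliminates G3 inverted output.
Only G3 stuck-at-1 is consistent with every test.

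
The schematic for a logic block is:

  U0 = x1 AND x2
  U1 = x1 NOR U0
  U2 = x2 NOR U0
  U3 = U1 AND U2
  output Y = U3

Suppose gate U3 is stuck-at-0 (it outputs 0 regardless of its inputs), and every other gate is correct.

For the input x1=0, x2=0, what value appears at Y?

0

Propagate with U3 forced: U0=0, U1=1, U2=1, U3=0 [stuck-at-0].
So Y = 0. (Without the fault it would be 1.)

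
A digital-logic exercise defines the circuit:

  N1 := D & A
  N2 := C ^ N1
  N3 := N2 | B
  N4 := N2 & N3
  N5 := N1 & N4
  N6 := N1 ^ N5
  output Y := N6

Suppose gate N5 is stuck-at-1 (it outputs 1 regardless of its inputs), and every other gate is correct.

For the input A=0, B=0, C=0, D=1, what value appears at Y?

1

Propagate with N5 forced: N1=0, N2=0, N3=0, N4=0, N5=1 [stuck-at-1], N6=1.
So Y = 1. (Without the fault it would be 0.)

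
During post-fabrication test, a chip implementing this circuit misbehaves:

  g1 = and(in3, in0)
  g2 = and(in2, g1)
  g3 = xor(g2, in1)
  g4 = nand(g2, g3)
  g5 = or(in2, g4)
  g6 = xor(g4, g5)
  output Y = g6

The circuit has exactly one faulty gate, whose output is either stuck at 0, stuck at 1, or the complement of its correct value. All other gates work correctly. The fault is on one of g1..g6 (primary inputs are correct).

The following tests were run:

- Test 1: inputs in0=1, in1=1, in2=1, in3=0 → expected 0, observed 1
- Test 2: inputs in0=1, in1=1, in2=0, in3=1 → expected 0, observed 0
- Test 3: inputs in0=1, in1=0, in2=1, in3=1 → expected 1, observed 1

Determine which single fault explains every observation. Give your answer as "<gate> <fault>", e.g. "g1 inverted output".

g4 stuck-at-0

Fault-free values for test 1 (in0=1, in1=1, in2=1, in3=0): g1=0, g2=0, g3=1, g4=1, g5=1, g6=0, giving Y=0. Observed 1.
Test 1: faults giving observed 1 are {g4 stuck-at-0, g4 inverted output, g5 stuck-at-0, g5 inverted output, g6 stuck-at-1, g6 inverted output}.
Test 2 (in0=1, in1=1, in2=0, in3=1): fault-free g1=1, g2=0, g3=1, g4=1, g5=1, g6=0 → 0; observed 0. Eliminates g5 stuck-at-0, g5 inverted output, g6 stuck-at-1, g6 inverted output.
Test 3 (in0=1, in1=0, in2=1, in3=1): fault-free g1=1, g2=1, g3=1, g4=0, g5=1, g6=1 → 1; observed 1. Eliminates g4 inverted output.
Only g4 stuck-at-0 is consistent with every test.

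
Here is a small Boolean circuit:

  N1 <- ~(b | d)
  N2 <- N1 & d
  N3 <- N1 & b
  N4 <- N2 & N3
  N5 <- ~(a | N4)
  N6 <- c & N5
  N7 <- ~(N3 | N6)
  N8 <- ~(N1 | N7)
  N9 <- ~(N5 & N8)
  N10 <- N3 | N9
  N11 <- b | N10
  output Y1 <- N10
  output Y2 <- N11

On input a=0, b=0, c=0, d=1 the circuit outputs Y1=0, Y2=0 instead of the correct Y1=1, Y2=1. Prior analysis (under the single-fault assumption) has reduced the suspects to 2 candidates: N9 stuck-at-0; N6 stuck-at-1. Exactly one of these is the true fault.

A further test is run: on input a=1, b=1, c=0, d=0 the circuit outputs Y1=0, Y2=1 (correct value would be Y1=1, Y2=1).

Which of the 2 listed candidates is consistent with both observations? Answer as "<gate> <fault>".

N9 stuck-at-0

Evaluate each candidate on input a=1, b=1, c=0, d=0:
  N9 stuck-at-0: N1=0, N2=0, N3=0, N4=0, N5=0, N6=0, N7=1, N8=0, N9=0 [stuck-at-0], N10=0, N11=1 → Y1=0, Y2=1 — matches
  N6 stuck-at-1: N1=0, N2=0, N3=0, N4=0, N5=0, N6=1 [stuck-at-1], N7=0, N8=1, N9=1, N10=1, N11=1 → Y1=1, Y2=1 — eliminated
Only N9 stuck-at-0 reproduces the observed Y1=0, Y2=1.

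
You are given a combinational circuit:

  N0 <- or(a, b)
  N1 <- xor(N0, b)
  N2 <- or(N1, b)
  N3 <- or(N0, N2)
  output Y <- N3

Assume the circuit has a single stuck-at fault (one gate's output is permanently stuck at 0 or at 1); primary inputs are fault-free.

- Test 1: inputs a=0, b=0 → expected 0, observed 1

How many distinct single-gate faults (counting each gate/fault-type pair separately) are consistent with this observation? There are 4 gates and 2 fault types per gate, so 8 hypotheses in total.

Fault-free: N0=0, N1=0, N2=0, N3=0 → 0. Observed 1.
  N0 stuck-at-0: output 0 ✗
  N0 stuck-at-1: output 1 ✓
  N1 stuck-at-0: output 0 ✗
  N1 stuck-at-1: output 1 ✓
  N2 stuck-at-0: output 0 ✗
  N2 stuck-at-1: output 1 ✓
  N3 stuck-at-0: output 0 ✗
  N3 stuck-at-1: output 1 ✓
Consistent faults: {N0 stuck-at-1, N1 stuck-at-1, N2 stuck-at-1, N3 stuck-at-1} — 4 in all.

4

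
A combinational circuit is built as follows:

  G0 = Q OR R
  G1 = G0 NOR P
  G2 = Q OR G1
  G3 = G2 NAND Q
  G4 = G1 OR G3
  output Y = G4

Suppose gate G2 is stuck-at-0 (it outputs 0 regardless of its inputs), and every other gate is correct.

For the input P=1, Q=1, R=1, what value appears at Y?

Propagate with G2 forced: G0=1, G1=0, G2=0 [stuck-at-0], G3=1, G4=1.
So Y = 1. (Without the fault it would be 0.)

1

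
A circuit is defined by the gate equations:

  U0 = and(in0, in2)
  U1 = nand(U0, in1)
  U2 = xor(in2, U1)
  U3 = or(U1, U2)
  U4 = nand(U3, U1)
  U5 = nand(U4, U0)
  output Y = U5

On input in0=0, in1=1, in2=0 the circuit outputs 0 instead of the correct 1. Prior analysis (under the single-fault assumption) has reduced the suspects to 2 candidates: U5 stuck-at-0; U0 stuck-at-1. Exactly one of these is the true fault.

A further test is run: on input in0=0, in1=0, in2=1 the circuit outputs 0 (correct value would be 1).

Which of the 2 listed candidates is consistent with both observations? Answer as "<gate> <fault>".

U5 stuck-at-0

Evaluate each candidate on input in0=0, in1=0, in2=1:
  U5 stuck-at-0: U0=0, U1=1, U2=0, U3=1, U4=0, U5=0 [stuck-at-0] → 0 — matches
  U0 stuck-at-1: U0=1 [stuck-at-1], U1=1, U2=0, U3=1, U4=0, U5=1 → 1 — eliminated
Only U5 stuck-at-0 reproduces the observed 0.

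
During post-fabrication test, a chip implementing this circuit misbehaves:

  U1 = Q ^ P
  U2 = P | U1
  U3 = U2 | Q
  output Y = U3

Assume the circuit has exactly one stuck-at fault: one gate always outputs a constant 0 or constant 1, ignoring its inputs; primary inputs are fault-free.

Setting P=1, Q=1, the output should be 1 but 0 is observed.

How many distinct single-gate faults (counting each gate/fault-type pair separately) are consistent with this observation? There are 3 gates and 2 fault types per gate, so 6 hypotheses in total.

1

Fault-free: U1=0, U2=1, U3=1 → 1. Observed 0.
  U1 stuck-at-0: output 1 ✗
  U1 stuck-at-1: output 1 ✗
  U2 stuck-at-0: output 1 ✗
  U2 stuck-at-1: output 1 ✗
  U3 stuck-at-0: output 0 ✓
  U3 stuck-at-1: output 1 ✗
Consistent faults: {U3 stuck-at-0} — 1 in all.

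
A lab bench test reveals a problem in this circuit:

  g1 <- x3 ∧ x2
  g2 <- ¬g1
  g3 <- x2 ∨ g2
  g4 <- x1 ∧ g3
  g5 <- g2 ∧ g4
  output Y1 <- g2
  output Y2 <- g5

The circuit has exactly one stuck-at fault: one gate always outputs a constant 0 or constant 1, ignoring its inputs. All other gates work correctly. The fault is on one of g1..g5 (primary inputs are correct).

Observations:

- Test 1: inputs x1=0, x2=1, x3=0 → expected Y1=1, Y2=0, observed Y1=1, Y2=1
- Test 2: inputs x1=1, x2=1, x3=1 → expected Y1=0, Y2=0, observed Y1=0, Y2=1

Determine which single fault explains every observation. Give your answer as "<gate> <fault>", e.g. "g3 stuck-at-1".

g5 stuck-at-1

Fault-free values for test 1 (x1=0, x2=1, x3=0): g1=0, g2=1, g3=1, g4=0, g5=0, giving Y1=1, Y2=0. Observed Y1=1, Y2=1.
Test 1: faults giving observed Y1=1, Y2=1 are {g4 stuck-at-1, g5 stuck-at-1}.
Test 2 (x1=1, x2=1, x3=1): fault-free g1=1, g2=0, g3=1, g4=1, g5=0 → Y1=0, Y2=0; observed Y1=0, Y2=1. Eliminates g4 stuck-at-1.
Only g5 stuck-at-1 is consistent with every test.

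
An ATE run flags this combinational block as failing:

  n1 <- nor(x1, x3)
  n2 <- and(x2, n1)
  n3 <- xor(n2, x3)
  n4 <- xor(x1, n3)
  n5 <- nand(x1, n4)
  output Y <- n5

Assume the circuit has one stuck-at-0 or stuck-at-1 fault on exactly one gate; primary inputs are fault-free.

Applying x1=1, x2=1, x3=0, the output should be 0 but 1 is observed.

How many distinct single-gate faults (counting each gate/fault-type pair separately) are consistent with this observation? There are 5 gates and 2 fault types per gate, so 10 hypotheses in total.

Fault-free: n1=0, n2=0, n3=0, n4=1, n5=0 → 0. Observed 1.
  n1 stuck-at-0: output 0 ✗
  n1 stuck-at-1: output 1 ✓
  n2 stuck-at-0: output 0 ✗
  n2 stuck-at-1: output 1 ✓
  n3 stuck-at-0: output 0 ✗
  n3 stuck-at-1: output 1 ✓
  n4 stuck-at-0: output 1 ✓
  n4 stuck-at-1: output 0 ✗
  n5 stuck-at-0: output 0 ✗
  n5 stuck-at-1: output 1 ✓
Consistent faults: {n1 stuck-at-1, n2 stuck-at-1, n3 stuck-at-1, n4 stuck-at-0, n5 stuck-at-1} — 5 in all.

5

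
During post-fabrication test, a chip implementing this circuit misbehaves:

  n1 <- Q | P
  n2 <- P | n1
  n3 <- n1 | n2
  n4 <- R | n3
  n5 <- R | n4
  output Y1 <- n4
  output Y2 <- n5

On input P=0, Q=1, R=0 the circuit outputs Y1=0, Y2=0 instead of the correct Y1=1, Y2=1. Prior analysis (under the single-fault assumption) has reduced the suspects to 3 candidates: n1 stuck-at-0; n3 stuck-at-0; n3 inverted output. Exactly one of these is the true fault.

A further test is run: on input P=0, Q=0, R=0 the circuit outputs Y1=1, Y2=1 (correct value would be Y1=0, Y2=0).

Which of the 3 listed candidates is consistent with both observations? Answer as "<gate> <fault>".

Evaluate each candidate on input P=0, Q=0, R=0:
  n1 stuck-at-0: n1=0 [stuck-at-0], n2=0, n3=0, n4=0, n5=0 → Y1=0, Y2=0 — eliminated
  n3 stuck-at-0: n1=0, n2=0, n3=0 [stuck-at-0], n4=0, n5=0 → Y1=0, Y2=0 — eliminated
  n3 inverted output: n1=0, n2=0, n3=1 [inverted output], n4=1, n5=1 → Y1=1, Y2=1 — matches
Only n3 inverted output reproduces the observed Y1=1, Y2=1.

n3 inverted output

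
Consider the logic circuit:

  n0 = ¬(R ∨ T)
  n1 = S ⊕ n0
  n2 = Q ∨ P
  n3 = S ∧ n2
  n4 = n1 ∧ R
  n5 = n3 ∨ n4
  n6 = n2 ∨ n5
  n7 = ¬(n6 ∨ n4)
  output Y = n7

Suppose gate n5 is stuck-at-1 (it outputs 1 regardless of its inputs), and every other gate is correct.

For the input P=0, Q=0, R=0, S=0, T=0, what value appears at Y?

0

Propagate with n5 forced: n0=1, n1=1, n2=0, n3=0, n4=0, n5=1 [stuck-at-1], n6=1, n7=0.
So Y = 0. (Without the fault it would be 1.)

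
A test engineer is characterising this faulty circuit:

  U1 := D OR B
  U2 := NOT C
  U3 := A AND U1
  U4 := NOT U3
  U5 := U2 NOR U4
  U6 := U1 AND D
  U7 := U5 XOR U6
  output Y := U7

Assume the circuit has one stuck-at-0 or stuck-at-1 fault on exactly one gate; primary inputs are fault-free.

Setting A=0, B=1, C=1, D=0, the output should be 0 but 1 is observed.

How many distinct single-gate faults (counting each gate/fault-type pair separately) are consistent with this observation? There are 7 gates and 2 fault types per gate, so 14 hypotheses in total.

5

Fault-free: U1=1, U2=0, U3=0, U4=1, U5=0, U6=0, U7=0 → 0. Observed 1.
  U1 stuck-at-0: output 0 ✗
  U1 stuck-at-1: output 0 ✗
  U2 stuck-at-0: output 0 ✗
  U2 stuck-at-1: output 0 ✗
  U3 stuck-at-0: output 0 ✗
  U3 stuck-at-1: output 1 ✓
  U4 stuck-at-0: output 1 ✓
  U4 stuck-at-1: output 0 ✗
  U5 stuck-at-0: output 0 ✗
  U5 stuck-at-1: output 1 ✓
  U6 stuck-at-0: output 0 ✗
  U6 stuck-at-1: output 1 ✓
  U7 stuck-at-0: output 0 ✗
  U7 stuck-at-1: output 1 ✓
Consistent faults: {U3 stuck-at-1, U4 stuck-at-0, U5 stuck-at-1, U6 stuck-at-1, U7 stuck-at-1} — 5 in all.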